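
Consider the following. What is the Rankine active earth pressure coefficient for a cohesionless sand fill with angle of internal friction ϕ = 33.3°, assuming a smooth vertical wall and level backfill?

K_a = tan²(45° − φ/2) = tan²(28.35°) = 0.2911.

0.291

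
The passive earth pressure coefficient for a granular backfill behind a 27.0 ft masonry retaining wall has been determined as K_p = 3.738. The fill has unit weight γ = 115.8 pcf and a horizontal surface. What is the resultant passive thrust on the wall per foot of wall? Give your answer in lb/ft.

158000 lb/ft

P = ½ K_p γ H² = 0.5 × 3.738 × 115.8 × 27.0² = 157800 lb/ft.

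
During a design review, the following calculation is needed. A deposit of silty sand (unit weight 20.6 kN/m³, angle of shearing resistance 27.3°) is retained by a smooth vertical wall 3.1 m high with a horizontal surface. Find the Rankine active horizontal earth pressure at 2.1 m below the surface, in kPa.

16.1 kPa

K_a = (1 − sin φ)/(1 + sin φ) = 0.3711.
σ_h = K_a γ z = 0.3711 × 20.6 × 2.1 = 16.06 kPa.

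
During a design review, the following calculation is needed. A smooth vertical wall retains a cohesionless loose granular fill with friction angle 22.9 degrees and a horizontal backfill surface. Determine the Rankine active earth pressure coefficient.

0.440

K_a = (1 − sin φ)/(1 + sin φ) = (1 − sin 22.9°)/(1 + sin 22.9°) = 0.4398.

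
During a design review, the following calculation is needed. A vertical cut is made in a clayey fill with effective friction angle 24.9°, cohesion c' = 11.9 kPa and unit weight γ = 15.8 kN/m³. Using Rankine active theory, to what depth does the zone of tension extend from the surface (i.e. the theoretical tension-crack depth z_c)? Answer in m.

2.36 m

K_a = tan²(45° − 24.9°/2) = 0.4074; √K_a = 0.6383.
The active pressure is zero where K_a γ z = 2c√K_a, so z_c = 2c/(γ√K_a) = 2×11.9/(15.8×0.6383) = 2.360 m.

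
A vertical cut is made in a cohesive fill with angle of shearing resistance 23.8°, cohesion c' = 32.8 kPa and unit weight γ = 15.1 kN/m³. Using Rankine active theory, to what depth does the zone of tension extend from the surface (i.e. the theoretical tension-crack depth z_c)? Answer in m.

6.66 m

K_a = tan²(45° − 23.8°/2) = 0.4250; √K_a = 0.6519.
The active pressure is zero where K_a γ z = 2c√K_a, so z_c = 2c/(γ√K_a) = 2×32.8/(15.1×0.6519) = 6.664 m.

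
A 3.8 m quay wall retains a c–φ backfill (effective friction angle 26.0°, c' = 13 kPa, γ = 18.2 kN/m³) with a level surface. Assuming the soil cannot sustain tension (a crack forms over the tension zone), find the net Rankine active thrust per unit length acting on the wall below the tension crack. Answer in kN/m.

K_a = 0.3905; √K_a = 0.6249.
Tension-crack depth z_c = 2c/(γ√K_a) = 2×13/(18.2×0.6249) = 2.286 m.
σ_a at base = K_a γ H − 2c√K_a = 0.3905×18.2×3.8 − 2×13×0.6249 = 10.76 kPa.
P_a = ½ × 10.76 × (H − z_c) = 0.5×10.76×1.514 = 8.143 kN/m.

8.14 kN/m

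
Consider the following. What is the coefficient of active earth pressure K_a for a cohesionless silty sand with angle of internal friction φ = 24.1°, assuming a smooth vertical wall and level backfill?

K_a = (1 − sin φ)/(1 + sin φ) = (1 − sin 24.1°)/(1 + sin 24.1°) = 0.4201.

0.420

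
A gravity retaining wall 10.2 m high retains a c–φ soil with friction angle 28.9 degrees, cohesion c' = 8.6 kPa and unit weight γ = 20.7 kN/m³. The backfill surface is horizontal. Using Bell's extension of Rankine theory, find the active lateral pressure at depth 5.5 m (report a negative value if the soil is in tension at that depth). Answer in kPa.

29.5 kPa

K_a = (1 − sin φ)/(1 + sin φ) = 0.3484.
σ_a = K_a γ z − 2c√K_a = 0.3484×20.7×5.5 − 2×8.6×0.5902 = 29.51 kPa.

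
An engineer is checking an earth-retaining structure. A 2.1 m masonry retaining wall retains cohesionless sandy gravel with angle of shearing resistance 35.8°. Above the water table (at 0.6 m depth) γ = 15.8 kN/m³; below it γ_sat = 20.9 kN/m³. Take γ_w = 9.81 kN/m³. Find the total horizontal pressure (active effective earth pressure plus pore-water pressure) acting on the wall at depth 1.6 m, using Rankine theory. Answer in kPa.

K_a = (1 − sin φ)/(1 + sin φ) = 0.2619.
γ' = 20.9 − 9.81 = 11.09 kN/m³.
Effective vertical stress at 1.6 m: σ'_v = 15.8×0.6 + 11.09×1.00 = 20.57 kPa.
σ'_h = K_a σ'_v = 0.2619 × 20.57 = 5.387 kPa; u = γ_w × 1.00 = 9.810 kPa.
Total σ_h = 5.387 + 9.810 = 15.20 kPa.

15.2 kPa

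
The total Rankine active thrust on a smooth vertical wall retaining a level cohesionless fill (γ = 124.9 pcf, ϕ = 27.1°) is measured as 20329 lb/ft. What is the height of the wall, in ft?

K_a = 0.3741. P_a = ½ K_a γ H² ⇒ H = √(2P_a/(K_a γ)).
H = √(2×20329/(0.3741×124.9)) = 29.50 ft.

29.5 ft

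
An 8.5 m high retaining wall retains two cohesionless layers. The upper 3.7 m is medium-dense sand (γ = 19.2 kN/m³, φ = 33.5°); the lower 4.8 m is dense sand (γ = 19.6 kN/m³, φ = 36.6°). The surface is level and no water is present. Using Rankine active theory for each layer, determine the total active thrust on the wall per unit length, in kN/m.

181 kN/m

K_a1 = tan²(45°−33.5°/2) = 0.2887; K_a2 = tan²(45°−36.6°/2) = 0.2530.
Layer 1: σ at base = K_a1 γ₁ h₁ = 20.51 kPa; P₁ = ½×20.51×3.7 = 37.94.
Layer 2: σ_v at top = γ₁h₁ = 71.04; σ_h top = K_a2×71.04 = 17.97; σ_h base = K_a2×(71.04+19.6×4.8) = 41.77.
P₂ = ½(17.97+41.77)×4.8 = 143.4. Total P_a = 37.94+143.4 = 181.3 kN/m.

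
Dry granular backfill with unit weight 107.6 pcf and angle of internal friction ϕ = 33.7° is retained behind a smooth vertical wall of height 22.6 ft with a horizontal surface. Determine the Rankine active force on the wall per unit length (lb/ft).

7870 lb/ft

K_a = tan²(45° − φ/2) = 0.2863.
P_a = ½ K_a γ H² = 0.5 × 0.2863 × 107.6 × 22.6² = 7867 lb/ft.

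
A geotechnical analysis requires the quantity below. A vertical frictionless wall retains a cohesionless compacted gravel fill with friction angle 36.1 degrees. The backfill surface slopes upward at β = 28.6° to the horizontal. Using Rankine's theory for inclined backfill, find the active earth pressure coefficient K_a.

K_a = cos β · (cos β − √(cos²β − cos²φ)) / (cos β + √(cos²β − cos²φ)).
cos β = 0.8780, cos φ = 0.8080, √(cos²β − cos²φ) = 0.3435.
K_a = 0.8780 × (0.8780 − 0.3435)/(0.8780 + 0.3435) = 0.3842.

0.384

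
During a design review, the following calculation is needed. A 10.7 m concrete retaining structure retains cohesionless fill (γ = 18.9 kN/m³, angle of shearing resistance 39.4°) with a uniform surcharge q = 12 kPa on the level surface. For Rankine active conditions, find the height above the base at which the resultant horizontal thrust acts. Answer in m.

K_a = 0.2234.
Triangular part P₁ = ½K_aγH² = 241.8 at H/3 = 3.567 m; rectangular part P₂ = K_a q H = 28.69 at H/2 = 5.350 m.
ȳ = (P₁·3.567 + P₂·5.350)/(P₁+P₂) = 3.756 m.

3.76 m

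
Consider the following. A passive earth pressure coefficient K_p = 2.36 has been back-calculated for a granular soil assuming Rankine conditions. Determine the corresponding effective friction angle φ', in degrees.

23.9°

K_p = (1+sin φ)/(1−sin φ) ⇒ sin φ = (K_p − 1)/(K_p + 1) = 0.4048.
φ = arcsin(0.4048) = 23.88°.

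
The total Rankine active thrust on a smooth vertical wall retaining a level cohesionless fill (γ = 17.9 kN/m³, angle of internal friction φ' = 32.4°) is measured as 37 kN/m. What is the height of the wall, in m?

K_a = 0.3022. P_a = ½ K_a γ H² ⇒ H = √(2P_a/(K_a γ)).
H = √(2×37/(0.3022×17.9)) = 3.698 m.

3.70 m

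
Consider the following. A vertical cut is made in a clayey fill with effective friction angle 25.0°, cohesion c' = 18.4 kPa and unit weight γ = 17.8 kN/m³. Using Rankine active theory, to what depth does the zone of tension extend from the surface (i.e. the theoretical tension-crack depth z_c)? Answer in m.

K_a = tan²(45° − 25.0°/2) = 0.4059; √K_a = 0.6371.
The active pressure is zero where K_a γ z = 2c√K_a, so z_c = 2c/(γ√K_a) = 2×18.4/(17.8×0.6371) = 3.245 m.

3.25 m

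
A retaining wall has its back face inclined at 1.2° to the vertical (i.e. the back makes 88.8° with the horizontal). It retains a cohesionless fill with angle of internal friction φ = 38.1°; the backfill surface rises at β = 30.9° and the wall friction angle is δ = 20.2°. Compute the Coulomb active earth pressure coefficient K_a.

0.370

K_a = sin²(α+φ) / [sin²α · sin(α−δ) · (1 + √{sin(φ+δ)sin(φ−β) / (sin(α−δ)sin(α+β))})²].
With α = 88.8°, φ = 38.1°, δ = 20.2°, β = 30.9°: K_a = 0.3698.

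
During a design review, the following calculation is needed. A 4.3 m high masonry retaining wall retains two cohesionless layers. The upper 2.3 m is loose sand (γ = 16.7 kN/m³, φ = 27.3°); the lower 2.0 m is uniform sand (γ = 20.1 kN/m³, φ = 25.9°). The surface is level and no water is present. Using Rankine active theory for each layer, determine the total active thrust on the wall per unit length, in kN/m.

K_a1 = tan²(45°−27.3°/2) = 0.3711; K_a2 = tan²(45°−25.9°/2) = 0.3920.
Layer 1: σ at base = K_a1 γ₁ h₁ = 14.26 kPa; P₁ = ½×14.26×2.3 = 16.39.
Layer 2: σ_v at top = γ₁h₁ = 38.41; σ_h top = K_a2×38.41 = 15.06; σ_h base = K_a2×(38.41+20.1×2.0) = 30.81.
P₂ = ½(15.06+30.81)×2.0 = 45.87. Total P_a = 16.39+45.87 = 62.26 kN/m.

62.3 kN/m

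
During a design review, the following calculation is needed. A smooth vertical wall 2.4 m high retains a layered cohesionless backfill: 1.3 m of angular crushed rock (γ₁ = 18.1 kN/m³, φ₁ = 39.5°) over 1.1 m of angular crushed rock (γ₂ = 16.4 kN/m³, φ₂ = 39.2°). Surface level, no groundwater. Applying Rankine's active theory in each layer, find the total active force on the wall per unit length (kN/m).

11.5 kN/m

K_a1 = tan²(45°−39.5°/2) = 0.2224; K_a2 = tan²(45°−39.2°/2) = 0.2255.
Layer 1: σ at base = K_a1 γ₁ h₁ = 5.234 kPa; P₁ = ½×5.234×1.3 = 3.402.
Layer 2: σ_v at top = γ₁h₁ = 23.53; σ_h top = K_a2×23.53 = 5.305; σ_h base = K_a2×(23.53+16.4×1.1) = 9.373.
P₂ = ½(5.305+9.373)×1.1 = 8.073. Total P_a = 3.402+8.073 = 11.47 kN/m.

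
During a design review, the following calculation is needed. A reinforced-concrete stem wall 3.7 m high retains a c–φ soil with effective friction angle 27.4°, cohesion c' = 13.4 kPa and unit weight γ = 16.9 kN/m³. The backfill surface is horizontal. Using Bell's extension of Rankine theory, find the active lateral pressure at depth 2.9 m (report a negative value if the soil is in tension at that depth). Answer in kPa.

1.82 kPa

K_a = (1 − sin φ)/(1 + sin φ) = 0.3697.
σ_a = K_a γ z − 2c√K_a = 0.3697×16.9×2.9 − 2×13.4×0.6080 = 1.823 kPa.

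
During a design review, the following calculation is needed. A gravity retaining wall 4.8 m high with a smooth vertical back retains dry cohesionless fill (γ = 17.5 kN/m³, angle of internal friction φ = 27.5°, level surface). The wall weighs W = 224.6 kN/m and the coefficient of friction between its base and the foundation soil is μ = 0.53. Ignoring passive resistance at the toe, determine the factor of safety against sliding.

1.60

K_a = tan²(45° − 27.5°/2) = 0.3682.
P_a = ½K_aγH² = 0.5×0.3682×17.5×4.8² = 74.23 kN/m, acting at H/3 = 1.600 m above the base.
FS_sliding = μW / P_a = 0.53×224.6 / 74.23 = 1.604.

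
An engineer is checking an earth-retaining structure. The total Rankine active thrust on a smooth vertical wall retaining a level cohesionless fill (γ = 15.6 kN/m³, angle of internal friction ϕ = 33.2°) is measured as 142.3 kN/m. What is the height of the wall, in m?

7.90 m

K_a = 0.2924. P_a = ½ K_a γ H² ⇒ H = √(2P_a/(K_a γ)).
H = √(2×142.3/(0.2924×15.6)) = 7.900 m.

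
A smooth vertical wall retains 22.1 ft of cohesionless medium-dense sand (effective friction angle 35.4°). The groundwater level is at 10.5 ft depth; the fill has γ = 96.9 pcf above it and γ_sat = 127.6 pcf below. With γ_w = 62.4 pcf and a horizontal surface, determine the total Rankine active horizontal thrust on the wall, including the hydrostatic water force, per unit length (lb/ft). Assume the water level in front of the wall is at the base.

K_a = tan²(45° − φ/2) = 0.2664.
γ' = 127.6 − 62.4 = 65.20 pcf. Depth below WT = 11.6 ft.
σ'_h at WT = K_a γ d_w = 271.0 psf; at base = 271.0 + K_a γ' × 11.6 = 472.5 psf.
P₁ (0–10.5 ft) = ½×271.0×10.5 = 1423. P₂ (10.5–22.1 ft) = ½(271.0+472.5)×11.6 = 4313.
P_w = ½ γ_w h₂² = 0.5×62.4×11.6² = 4198. Total = 1423+4313+4198 = 9934 lb/ft.

9930 lb/ft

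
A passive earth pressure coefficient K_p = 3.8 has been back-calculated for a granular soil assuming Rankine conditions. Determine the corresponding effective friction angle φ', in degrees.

35.7°

K_p = (1+sin φ)/(1−sin φ) ⇒ sin φ = (K_p − 1)/(K_p + 1) = 0.5833.
φ = arcsin(0.5833) = 35.69°.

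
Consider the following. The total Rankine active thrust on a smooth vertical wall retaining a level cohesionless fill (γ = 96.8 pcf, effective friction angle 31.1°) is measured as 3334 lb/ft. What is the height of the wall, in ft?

14.7 ft

K_a = 0.3188. P_a = ½ K_a γ H² ⇒ H = √(2P_a/(K_a γ)).
H = √(2×3334/(0.3188×96.8)) = 14.70 ft.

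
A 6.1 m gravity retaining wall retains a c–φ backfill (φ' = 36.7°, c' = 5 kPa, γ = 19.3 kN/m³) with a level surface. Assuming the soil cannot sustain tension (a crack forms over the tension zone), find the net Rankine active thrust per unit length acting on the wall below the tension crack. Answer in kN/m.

K_a = 0.2519; √K_a = 0.5019.
Tension-crack depth z_c = 2c/(γ√K_a) = 2×5/(19.3×0.5019) = 1.032 m.
σ_a at base = K_a γ H − 2c√K_a = 0.2519×19.3×6.1 − 2×5×0.5019 = 24.63 kPa.
P_a = ½ × 24.63 × (H − z_c) = 0.5×24.63×5.068 = 62.41 kN/m.

62.4 kN/m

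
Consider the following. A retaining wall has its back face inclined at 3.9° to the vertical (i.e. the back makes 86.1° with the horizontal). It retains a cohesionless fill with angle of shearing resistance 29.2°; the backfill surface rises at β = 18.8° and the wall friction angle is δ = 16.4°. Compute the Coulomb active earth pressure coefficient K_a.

0.462

K_a = sin²(α+φ) / [sin²α · sin(α−δ) · (1 + √{sin(φ+δ)sin(φ−β) / (sin(α−δ)sin(α+β))})²].
With α = 86.1°, φ = 29.2°, δ = 16.4°, β = 18.8°: K_a = 0.4616.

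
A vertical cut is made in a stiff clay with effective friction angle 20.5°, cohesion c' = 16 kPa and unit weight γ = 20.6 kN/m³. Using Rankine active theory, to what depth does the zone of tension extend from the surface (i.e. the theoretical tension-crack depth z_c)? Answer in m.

K_a = tan²(45° − 20.5°/2) = 0.4813; √K_a = 0.6937.
The active pressure is zero where K_a γ z = 2c√K_a, so z_c = 2c/(γ√K_a) = 2×16/(20.6×0.6937) = 2.239 m.

2.24 m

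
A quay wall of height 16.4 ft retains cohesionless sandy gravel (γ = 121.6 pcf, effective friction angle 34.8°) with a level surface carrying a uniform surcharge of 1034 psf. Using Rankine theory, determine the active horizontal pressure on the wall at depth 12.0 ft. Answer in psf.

K_a = (1 − sin φ)/(1 + sin φ) = 0.2733.
σ_v = γz + q = 121.6 × 12.0 + 1034 = 2493 psf.
σ_h = K_a σ_v = 0.2733 × 2493 = 681.4 psf.

681 psf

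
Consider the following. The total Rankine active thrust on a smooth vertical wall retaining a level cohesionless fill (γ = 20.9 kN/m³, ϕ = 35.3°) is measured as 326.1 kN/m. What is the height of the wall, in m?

10.8 m

K_a = 0.2675. P_a = ½ K_a γ H² ⇒ H = √(2P_a/(K_a γ)).
H = √(2×326.1/(0.2675×20.9)) = 10.80 m.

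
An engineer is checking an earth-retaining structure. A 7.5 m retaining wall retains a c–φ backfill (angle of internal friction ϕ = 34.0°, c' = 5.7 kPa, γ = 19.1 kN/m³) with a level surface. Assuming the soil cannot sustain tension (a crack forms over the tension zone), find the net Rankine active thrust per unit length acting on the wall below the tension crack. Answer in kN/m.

110 kN/m

K_a = 0.2827; √K_a = 0.5317.
Tension-crack depth z_c = 2c/(γ√K_a) = 2×5.7/(19.1×0.5317) = 1.123 m.
σ_a at base = K_a γ H − 2c√K_a = 0.2827×19.1×7.5 − 2×5.7×0.5317 = 34.44 kPa.
P_a = ½ × 34.44 × (H − z_c) = 0.5×34.44×6.377 = 109.8 kN/m.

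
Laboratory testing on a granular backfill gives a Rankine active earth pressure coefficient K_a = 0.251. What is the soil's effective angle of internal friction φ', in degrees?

36.8°

K_a = tan²(45° − φ/2) ⇒ 45° − φ/2 = arctan(√0.251) = 26.61°.
φ = 2(45° − 26.61°) = 36.78°.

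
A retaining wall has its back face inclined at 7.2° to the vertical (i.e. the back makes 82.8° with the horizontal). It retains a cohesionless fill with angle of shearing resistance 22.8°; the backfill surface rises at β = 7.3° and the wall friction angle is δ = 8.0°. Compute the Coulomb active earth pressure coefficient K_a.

0.515

K_a = sin²(α+φ) / [sin²α · sin(α−δ) · (1 + √{sin(φ+δ)sin(φ−β) / (sin(α−δ)sin(α+β))})²].
With α = 82.8°, φ = 22.8°, δ = 8.0°, β = 7.3°: K_a = 0.5154.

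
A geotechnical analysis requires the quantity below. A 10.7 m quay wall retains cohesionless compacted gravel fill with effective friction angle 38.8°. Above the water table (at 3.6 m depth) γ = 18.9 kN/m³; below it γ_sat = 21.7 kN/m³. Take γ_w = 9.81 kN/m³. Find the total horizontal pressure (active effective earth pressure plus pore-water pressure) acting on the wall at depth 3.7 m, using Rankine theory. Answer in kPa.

K_a = (1 − sin φ)/(1 + sin φ) = 0.2296.
γ' = 21.7 − 9.81 = 11.89 kN/m³.
Effective vertical stress at 3.7 m: σ'_v = 18.9×3.6 + 11.89×0.100 = 69.23 kPa.
σ'_h = K_a σ'_v = 0.2296 × 69.23 = 15.89 kPa; u = γ_w × 0.100 = 0.9810 kPa.
Total σ_h = 15.89 + 0.9810 = 16.87 kPa.

16.9 kPa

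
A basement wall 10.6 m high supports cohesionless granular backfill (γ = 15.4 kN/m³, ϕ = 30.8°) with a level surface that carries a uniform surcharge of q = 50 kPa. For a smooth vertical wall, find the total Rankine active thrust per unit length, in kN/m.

K_a = tan²(45° − φ/2) = 0.3227.
Soil triangle: ½ K_a γ H² = 0.5×0.3227×15.4×10.6² = 279.2 kN/m.
Surcharge rectangle: K_a q H = 0.3227×50×10.6 = 171.0 kN/m.
Total = 279.2 + 171.0 = 450.2 kN/m.

450 kN/m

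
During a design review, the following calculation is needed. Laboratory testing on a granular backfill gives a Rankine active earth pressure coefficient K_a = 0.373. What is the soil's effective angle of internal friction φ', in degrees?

K_a = tan²(45° − φ/2) ⇒ 45° − φ/2 = arctan(√0.373) = 31.41°.
φ = 2(45° − 31.41°) = 27.17°.

27.2°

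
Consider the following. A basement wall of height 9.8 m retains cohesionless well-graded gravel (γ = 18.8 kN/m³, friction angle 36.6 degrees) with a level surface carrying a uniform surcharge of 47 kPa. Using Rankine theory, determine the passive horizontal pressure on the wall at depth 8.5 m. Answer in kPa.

K_p = (1 + sin φ)/(1 − sin φ) = 3.953.
σ_v = γz + q = 18.8 × 8.5 + 47 = 206.8 kPa.
σ_h = K_p σ_v = 3.953 × 206.8 = 817.5 kPa.

818 kPa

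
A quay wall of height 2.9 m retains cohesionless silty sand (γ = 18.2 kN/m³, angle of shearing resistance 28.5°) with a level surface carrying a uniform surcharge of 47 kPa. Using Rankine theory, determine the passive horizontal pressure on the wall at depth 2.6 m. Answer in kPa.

K_p = (1 + sin φ)/(1 − sin φ) = 2.825.
σ_v = γz + q = 18.2 × 2.6 + 47 = 94.32 kPa.
σ_h = K_p σ_v = 2.825 × 94.32 = 266.5 kPa.

266 kPa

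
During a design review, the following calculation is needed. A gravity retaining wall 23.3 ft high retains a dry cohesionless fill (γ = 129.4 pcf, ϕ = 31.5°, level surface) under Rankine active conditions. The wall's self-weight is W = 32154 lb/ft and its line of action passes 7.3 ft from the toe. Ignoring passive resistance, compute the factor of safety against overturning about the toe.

2.74

K_a = tan²(45° − 31.5°/2) = 0.3136.
P_a = ½K_aγH² = 0.5×0.3136×129.4×23.3² = 11020 lb/ft, acting at H/3 = 7.767 ft above the base.
Overturning moment M_o = P_a × H/3 = 11020 × 7.767 = 85560.
Resisting moment M_r = W × 7.3 = 32154 × 7.3 = 234700.
FS_overturning = M_r/M_o = 234700/85560 = 2.743.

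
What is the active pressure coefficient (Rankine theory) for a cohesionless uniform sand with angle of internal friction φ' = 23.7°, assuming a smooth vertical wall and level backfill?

0.427

K_a = tan²(45° − φ/2) = tan²(33.15°) = 0.4266.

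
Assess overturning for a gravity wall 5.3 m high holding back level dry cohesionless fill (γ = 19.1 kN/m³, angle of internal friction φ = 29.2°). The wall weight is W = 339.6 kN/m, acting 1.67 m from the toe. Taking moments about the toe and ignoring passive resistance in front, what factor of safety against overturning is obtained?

3.48

K_a = tan²(45° − 29.2°/2) = 0.3442.
P_a = ½K_aγH² = 0.5×0.3442×19.1×5.3² = 92.34 kN/m, acting at H/3 = 1.767 m above the base.
Overturning moment M_o = P_a × H/3 = 92.34 × 1.767 = 163.1.
Resisting moment M_r = W × 1.67 = 339.6 × 1.67 = 567.1.
FS_overturning = M_r/M_o = 567.1/163.1 = 3.477.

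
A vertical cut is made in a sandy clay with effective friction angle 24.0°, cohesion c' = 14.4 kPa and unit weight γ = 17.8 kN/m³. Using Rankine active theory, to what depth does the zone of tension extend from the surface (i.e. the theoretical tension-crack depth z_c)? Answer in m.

K_a = tan²(45° − 24.0°/2) = 0.4217; √K_a = 0.6494.
The active pressure is zero where K_a γ z = 2c√K_a, so z_c = 2c/(γ√K_a) = 2×14.4/(17.8×0.6494) = 2.491 m.

2.49 m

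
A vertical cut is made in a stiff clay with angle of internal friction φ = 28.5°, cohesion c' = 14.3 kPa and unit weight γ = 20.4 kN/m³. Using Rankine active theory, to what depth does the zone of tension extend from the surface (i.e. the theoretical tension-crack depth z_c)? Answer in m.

2.36 m

K_a = tan²(45° − 28.5°/2) = 0.3540; √K_a = 0.5949.
The active pressure is zero where K_a γ z = 2c√K_a, so z_c = 2c/(γ√K_a) = 2×14.3/(20.4×0.5949) = 2.356 m.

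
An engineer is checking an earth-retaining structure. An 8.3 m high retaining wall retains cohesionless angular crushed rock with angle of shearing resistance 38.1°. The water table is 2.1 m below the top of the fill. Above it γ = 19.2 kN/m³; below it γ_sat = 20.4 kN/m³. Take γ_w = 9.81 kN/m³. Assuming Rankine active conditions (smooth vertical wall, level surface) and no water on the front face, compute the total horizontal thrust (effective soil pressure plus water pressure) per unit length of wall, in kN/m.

K_a = tan²(45° − φ/2) = 0.2368.
γ' = 20.4 − 9.81 = 10.59 kN/m³. Depth below WT = 6.2 m.
σ'_h at WT = K_a γ d_w = 9.549 kPa; at base = 9.549 + K_a γ' × 6.2 = 25.10 kPa.
P₁ (0–2.1 m) = ½×9.549×2.1 = 10.03. P₂ (2.1–8.3 m) = ½(9.549+25.10)×6.2 = 107.4.
P_w = ½ γ_w h₂² = 0.5×9.81×6.2² = 188.5. Total = 10.03+107.4+188.5 = 306.0 kN/m.

306 kN/m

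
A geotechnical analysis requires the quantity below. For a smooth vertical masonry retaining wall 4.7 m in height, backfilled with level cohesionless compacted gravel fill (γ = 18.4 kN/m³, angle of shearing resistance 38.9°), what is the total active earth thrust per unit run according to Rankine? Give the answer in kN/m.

46.4 kN/m

K_a = tan²(45° − φ/2) = 0.2285.
P_a = ½ K_a γ H² = 0.5 × 0.2285 × 18.4 × 4.7² = 46.44 kN/m.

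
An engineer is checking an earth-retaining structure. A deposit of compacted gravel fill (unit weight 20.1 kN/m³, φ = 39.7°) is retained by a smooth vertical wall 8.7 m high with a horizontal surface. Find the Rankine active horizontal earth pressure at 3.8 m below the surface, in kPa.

16.8 kPa

K_a = (1 − sin φ)/(1 + sin φ) = 0.2204.
σ_h = K_a γ z = 0.2204 × 20.1 × 3.8 = 16.84 kPa.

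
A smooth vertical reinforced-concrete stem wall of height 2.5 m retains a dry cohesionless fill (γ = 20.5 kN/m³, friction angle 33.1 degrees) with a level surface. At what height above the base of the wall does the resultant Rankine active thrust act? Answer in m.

0.833 m

K_a = 0.2936.
The pressure distribution is triangular, so the resultant acts at H/3 above the base = 2.5/3 = 0.8333 m.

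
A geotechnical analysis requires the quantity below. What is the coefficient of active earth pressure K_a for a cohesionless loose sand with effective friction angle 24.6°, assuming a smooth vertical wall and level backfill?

0.412

K_a = tan²(45° − φ/2) = tan²(32.70°) = 0.4121.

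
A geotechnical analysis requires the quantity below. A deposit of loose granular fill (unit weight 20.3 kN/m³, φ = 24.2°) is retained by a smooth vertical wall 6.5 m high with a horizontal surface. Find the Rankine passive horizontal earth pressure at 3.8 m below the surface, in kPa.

K_p = (1 + sin φ)/(1 − sin φ) = 2.389.
σ_h = K_p γ z = 2.389 × 20.3 × 3.8 = 184.3 kPa.

184 kPa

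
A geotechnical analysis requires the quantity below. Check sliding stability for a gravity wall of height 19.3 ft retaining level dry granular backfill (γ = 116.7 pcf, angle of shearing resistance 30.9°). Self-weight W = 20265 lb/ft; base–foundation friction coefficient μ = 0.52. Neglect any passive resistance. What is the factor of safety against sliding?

1.51

K_a = tan²(45° − 30.9°/2) = 0.3214.
P_a = ½K_aγH² = 0.5×0.3214×116.7×19.3² = 6986 lb/ft, acting at H/3 = 6.433 ft above the base.
FS_sliding = μW / P_a = 0.52×20265 / 6986 = 1.508.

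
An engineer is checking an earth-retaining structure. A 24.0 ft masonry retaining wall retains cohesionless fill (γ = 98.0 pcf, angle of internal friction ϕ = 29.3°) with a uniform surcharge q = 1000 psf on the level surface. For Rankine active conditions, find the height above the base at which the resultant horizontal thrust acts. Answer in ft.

K_a = 0.3428.
Triangular part P₁ = ½K_aγH² = 9676 at H/3 = 8.000 ft; rectangular part P₂ = K_a q H = 8228 at H/2 = 12.00 ft.
ȳ = (P₁·8.000 + P₂·12.00)/(P₁+P₂) = 9.838 ft.

9.84 ft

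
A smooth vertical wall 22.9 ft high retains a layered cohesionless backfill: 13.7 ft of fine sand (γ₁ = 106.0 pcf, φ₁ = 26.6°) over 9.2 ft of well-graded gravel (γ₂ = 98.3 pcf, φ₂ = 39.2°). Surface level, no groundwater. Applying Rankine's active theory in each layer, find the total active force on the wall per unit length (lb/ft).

K_a1 = tan²(45°−26.6°/2) = 0.3814; K_a2 = tan²(45°−39.2°/2) = 0.2255.
Layer 1: σ at base = K_a1 γ₁ h₁ = 553.9 psf; P₁ = ½×553.9×13.7 = 3794.
Layer 2: σ_v at top = γ₁h₁ = 1452; σ_h top = K_a2×1452 = 327.4; σ_h base = K_a2×(1452+98.3×9.2) = 531.3.
P₂ = ½(327.4+531.3)×9.2 = 3950. Total P_a = 3794+3950 = 7745 lb/ft.

7740 lb/ft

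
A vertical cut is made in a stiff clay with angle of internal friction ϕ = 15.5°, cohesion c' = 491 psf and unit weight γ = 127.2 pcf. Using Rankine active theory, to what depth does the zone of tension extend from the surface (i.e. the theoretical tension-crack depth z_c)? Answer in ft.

K_a = tan²(45° − 15.5°/2) = 0.5782; √K_a = 0.7604.
The active pressure is zero where K_a γ z = 2c√K_a, so z_c = 2c/(γ√K_a) = 2×491/(127.2×0.7604) = 10.15 ft.

10.2 ft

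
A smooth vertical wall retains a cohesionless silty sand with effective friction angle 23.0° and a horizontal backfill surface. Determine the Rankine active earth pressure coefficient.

0.438

K_a = tan²(45° − φ/2) = tan²(33.50°) = 0.4381.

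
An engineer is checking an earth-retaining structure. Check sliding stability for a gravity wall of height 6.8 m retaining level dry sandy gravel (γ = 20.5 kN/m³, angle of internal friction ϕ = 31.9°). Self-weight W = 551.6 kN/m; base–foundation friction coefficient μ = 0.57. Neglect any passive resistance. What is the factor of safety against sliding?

2.15

K_a = tan²(45° − 31.9°/2) = 0.3085.
P_a = ½K_aγH² = 0.5×0.3085×20.5×6.8² = 146.2 kN/m, acting at H/3 = 2.267 m above the base.
FS_sliding = μW / P_a = 0.57×551.6 / 146.2 = 2.150.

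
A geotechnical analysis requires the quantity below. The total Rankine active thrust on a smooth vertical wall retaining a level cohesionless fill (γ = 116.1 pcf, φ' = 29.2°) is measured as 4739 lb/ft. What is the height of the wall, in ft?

K_a = 0.3442. P_a = ½ K_a γ H² ⇒ H = √(2P_a/(K_a γ)).
H = √(2×4739/(0.3442×116.1)) = 15.40 ft.

15.4 ft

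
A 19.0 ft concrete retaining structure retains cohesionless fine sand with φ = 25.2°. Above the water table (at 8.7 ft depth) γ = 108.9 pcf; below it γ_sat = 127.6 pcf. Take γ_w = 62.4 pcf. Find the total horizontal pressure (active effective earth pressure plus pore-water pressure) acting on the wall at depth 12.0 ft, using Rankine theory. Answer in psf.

674 psf

K_a = (1 − sin φ)/(1 + sin φ) = 0.4027.
γ' = 127.6 − 62.4 = 65.20 pcf.
Effective vertical stress at 12.0 ft: σ'_v = 108.9×8.7 + 65.20×3.30 = 1163 psf.
σ'_h = K_a σ'_v = 0.4027 × 1163 = 468.2 psf; u = γ_w × 3.30 = 205.9 psf.
Total σ_h = 468.2 + 205.9 = 674.1 psf.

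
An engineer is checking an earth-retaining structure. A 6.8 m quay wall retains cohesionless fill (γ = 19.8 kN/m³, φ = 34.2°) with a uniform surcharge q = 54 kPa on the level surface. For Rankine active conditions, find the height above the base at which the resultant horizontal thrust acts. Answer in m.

K_a = 0.2803.
Triangular part P₁ = ½K_aγH² = 128.3 at H/3 = 2.267 m; rectangular part P₂ = K_a q H = 102.9 at H/2 = 3.400 m.
ȳ = (P₁·2.267 + P₂·3.400)/(P₁+P₂) = 2.771 m.

2.77 m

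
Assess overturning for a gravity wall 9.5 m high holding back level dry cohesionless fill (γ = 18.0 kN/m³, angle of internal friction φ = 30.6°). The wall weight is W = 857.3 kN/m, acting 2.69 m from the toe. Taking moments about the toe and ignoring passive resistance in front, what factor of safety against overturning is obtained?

2.76

K_a = tan²(45° − 30.6°/2) = 0.3253.
P_a = ½K_aγH² = 0.5×0.3253×18.0×9.5² = 264.3 kN/m, acting at H/3 = 3.167 m above the base.
Overturning moment M_o = P_a × H/3 = 264.3 × 3.167 = 836.8.
Resisting moment M_r = W × 2.69 = 857.3 × 2.69 = 2306.
FS_overturning = M_r/M_o = 2306/836.8 = 2.756.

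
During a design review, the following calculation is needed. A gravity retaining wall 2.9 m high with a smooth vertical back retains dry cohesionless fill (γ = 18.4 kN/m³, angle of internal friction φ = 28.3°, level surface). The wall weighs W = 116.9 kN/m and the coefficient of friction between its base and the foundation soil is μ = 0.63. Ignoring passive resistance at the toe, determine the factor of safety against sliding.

2.67

K_a = tan²(45° − 28.3°/2) = 0.3568.
P_a = ½K_aγH² = 0.5×0.3568×18.4×2.9² = 27.60 kN/m, acting at H/3 = 0.9667 m above the base.
FS_sliding = μW / P_a = 0.63×116.9 / 27.60 = 2.668.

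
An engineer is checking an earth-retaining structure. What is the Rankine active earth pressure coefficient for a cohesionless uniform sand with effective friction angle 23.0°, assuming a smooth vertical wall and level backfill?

0.438

K_a = tan²(45° − φ/2) = tan²(33.50°) = 0.4381.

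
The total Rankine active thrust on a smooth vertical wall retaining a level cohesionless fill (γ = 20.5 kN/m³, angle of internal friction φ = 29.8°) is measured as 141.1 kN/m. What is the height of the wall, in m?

K_a = 0.3360. P_a = ½ K_a γ H² ⇒ H = √(2P_a/(K_a γ)).
H = √(2×141.1/(0.3360×20.5)) = 6.400 m.

6.40 m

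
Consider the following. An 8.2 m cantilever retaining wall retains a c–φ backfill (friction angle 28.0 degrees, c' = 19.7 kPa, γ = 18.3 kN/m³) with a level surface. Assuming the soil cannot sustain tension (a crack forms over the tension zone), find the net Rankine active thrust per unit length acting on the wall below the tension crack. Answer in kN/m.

70.4 kN/m

K_a = 0.3610; √K_a = 0.6009.
Tension-crack depth z_c = 2c/(γ√K_a) = 2×19.7/(18.3×0.6009) = 3.583 m.
σ_a at base = K_a γ H − 2c√K_a = 0.3610×18.3×8.2 − 2×19.7×0.6009 = 30.50 kPa.
P_a = ½ × 30.50 × (H − z_c) = 0.5×30.50×4.617 = 70.41 kN/m.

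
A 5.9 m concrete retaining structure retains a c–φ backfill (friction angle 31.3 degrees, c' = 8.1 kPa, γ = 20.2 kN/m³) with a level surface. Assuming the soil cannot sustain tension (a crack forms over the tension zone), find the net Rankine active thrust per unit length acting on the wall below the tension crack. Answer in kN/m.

K_a = 0.3162; √K_a = 0.5623.
Tension-crack depth z_c = 2c/(γ√K_a) = 2×8.1/(20.2×0.5623) = 1.426 m.
σ_a at base = K_a γ H − 2c√K_a = 0.3162×20.2×5.9 − 2×8.1×0.5623 = 28.58 kPa.
P_a = ½ × 28.58 × (H − z_c) = 0.5×28.58×4.474 = 63.92 kN/m.

63.9 kN/m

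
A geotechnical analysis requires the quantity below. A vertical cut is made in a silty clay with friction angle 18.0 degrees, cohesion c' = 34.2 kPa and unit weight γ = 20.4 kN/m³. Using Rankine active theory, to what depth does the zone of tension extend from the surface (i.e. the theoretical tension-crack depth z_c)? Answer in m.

4.61 m

K_a = tan²(45° − 18.0°/2) = 0.5279; √K_a = 0.7265.
The active pressure is zero where K_a γ z = 2c√K_a, so z_c = 2c/(γ√K_a) = 2×34.2/(20.4×0.7265) = 4.615 m.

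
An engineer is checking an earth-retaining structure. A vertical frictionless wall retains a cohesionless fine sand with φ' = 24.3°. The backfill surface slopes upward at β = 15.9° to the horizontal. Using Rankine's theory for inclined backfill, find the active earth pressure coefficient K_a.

K_a = cos β · (cos β − √(cos²β − cos²φ)) / (cos β + √(cos²β − cos²φ)).
cos β = 0.9617, cos φ = 0.9114, √(cos²β − cos²φ) = 0.3071.
K_a = 0.9617 × (0.9617 − 0.3071)/(0.9617 + 0.3071) = 0.4962.

0.496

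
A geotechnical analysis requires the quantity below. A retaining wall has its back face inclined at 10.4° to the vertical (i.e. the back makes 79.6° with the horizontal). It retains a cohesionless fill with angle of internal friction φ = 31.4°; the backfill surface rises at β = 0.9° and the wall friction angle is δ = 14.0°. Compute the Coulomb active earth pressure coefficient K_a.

0.370

K_a = sin²(α+φ) / [sin²α · sin(α−δ) · (1 + √{sin(φ+δ)sin(φ−β) / (sin(α−δ)sin(α+β))})²].
With α = 79.6°, φ = 31.4°, δ = 14.0°, β = 0.9°: K_a = 0.3704.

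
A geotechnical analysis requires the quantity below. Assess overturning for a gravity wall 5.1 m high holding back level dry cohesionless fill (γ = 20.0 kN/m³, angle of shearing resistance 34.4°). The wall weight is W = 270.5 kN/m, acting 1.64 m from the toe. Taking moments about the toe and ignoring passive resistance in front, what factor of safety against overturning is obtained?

K_a = tan²(45° − 34.4°/2) = 0.2780.
P_a = ½K_aγH² = 0.5×0.2780×20.0×5.1² = 72.30 kN/m, acting at H/3 = 1.700 m above the base.
Overturning moment M_o = P_a × H/3 = 72.30 × 1.700 = 122.9.
Resisting moment M_r = W × 1.64 = 270.5 × 1.64 = 443.6.
FS_overturning = M_r/M_o = 443.6/122.9 = 3.609.

3.61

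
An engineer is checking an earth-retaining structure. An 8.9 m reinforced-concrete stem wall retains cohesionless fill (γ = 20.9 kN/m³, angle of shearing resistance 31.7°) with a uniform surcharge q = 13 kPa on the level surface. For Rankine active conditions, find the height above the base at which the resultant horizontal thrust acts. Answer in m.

3.15 m

K_a = 0.3111.
Triangular part P₁ = ½K_aγH² = 257.5 at H/3 = 2.967 m; rectangular part P₂ = K_a q H = 35.99 at H/2 = 4.450 m.
ȳ = (P₁·2.967 + P₂·4.450)/(P₁+P₂) = 3.149 m.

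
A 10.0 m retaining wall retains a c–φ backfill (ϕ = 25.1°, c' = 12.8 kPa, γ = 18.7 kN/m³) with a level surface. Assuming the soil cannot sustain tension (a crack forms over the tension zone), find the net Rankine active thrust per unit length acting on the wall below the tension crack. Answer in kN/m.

K_a = 0.4043; √K_a = 0.6358.
Tension-crack depth z_c = 2c/(γ√K_a) = 2×12.8/(18.7×0.6358) = 2.153 m.
σ_a at base = K_a γ H − 2c√K_a = 0.4043×18.7×10.0 − 2×12.8×0.6358 = 59.33 kPa.
P_a = ½ × 59.33 × (H − z_c) = 0.5×59.33×7.847 = 232.8 kN/m.

233 kN/m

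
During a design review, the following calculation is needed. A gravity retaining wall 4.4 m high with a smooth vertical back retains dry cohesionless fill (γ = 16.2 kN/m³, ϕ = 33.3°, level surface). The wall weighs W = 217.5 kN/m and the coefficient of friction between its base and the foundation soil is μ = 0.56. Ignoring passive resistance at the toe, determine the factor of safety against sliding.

2.67

K_a = tan²(45° − 33.3°/2) = 0.2911.
P_a = ½K_aγH² = 0.5×0.2911×16.2×4.4² = 45.65 kN/m, acting at H/3 = 1.467 m above the base.
FS_sliding = μW / P_a = 0.56×217.5 / 45.65 = 2.668.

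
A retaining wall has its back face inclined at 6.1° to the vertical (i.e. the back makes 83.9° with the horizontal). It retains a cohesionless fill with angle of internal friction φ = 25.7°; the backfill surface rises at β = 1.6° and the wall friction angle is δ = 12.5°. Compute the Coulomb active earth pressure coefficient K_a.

K_a = sin²(α+φ) / [sin²α · sin(α−δ) · (1 + √{sin(φ+δ)sin(φ−β) / (sin(α−δ)sin(α+β))})²].
With α = 83.9°, φ = 25.7°, δ = 12.5°, β = 1.6°: K_a = 0.4116.

0.412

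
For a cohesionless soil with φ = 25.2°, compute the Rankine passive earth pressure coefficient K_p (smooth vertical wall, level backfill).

K_p = (1 + sin φ)/(1 − sin φ) = tan²(45° + 25.2°/2) = 2.483.

2.48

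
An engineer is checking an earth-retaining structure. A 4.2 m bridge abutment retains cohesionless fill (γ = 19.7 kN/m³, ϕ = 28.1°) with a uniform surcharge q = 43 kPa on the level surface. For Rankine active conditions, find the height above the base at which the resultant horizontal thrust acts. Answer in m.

K_a = 0.3596.
Triangular part P₁ = ½K_aγH² = 62.48 at H/3 = 1.400 m; rectangular part P₂ = K_a q H = 64.95 at H/2 = 2.100 m.
ȳ = (P₁·1.400 + P₂·2.100)/(P₁+P₂) = 1.757 m.

1.76 m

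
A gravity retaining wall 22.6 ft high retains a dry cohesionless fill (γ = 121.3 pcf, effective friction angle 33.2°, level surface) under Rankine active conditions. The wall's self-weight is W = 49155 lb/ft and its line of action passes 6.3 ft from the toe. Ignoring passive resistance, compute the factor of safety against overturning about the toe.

K_a = tan²(45° − 33.2°/2) = 0.2924.
P_a = ½K_aγH² = 0.5×0.2924×121.3×22.6² = 9056 lb/ft, acting at H/3 = 7.533 ft above the base.
Overturning moment M_o = P_a × H/3 = 9056 × 7.533 = 68230.
Resisting moment M_r = W × 6.3 = 49155 × 6.3 = 309700.
FS_overturning = M_r/M_o = 309700/68230 = 4.539.

4.54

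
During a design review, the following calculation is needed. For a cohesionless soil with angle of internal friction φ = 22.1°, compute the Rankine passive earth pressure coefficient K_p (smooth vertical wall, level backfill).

2.21

K_p = (1 + sin φ)/(1 − sin φ) = tan²(45° + 22.1°/2) = 2.206.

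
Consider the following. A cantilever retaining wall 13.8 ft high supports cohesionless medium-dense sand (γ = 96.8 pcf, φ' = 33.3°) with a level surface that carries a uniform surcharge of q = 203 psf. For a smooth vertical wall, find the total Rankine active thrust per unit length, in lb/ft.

K_a = tan²(45° − φ/2) = 0.2911.
Soil triangle: ½ K_a γ H² = 0.5×0.2911×96.8×13.8² = 2683 lb/ft.
Surcharge rectangle: K_a q H = 0.2911×203×13.8 = 815.6 lb/ft.
Total = 2683 + 815.6 = 3499 lb/ft.

3500 lb/ft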